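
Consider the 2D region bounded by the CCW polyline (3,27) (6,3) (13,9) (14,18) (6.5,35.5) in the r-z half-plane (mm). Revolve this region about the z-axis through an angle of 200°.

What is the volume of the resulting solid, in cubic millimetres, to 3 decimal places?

Volume = 5974.553 mm³

Profile (r,z), 5 vertices: (3,27) (6,3) (13,9) (14,18) (6.5,35.5)
edge 0: (3,27)→(6,3)  cross = 3·3 − 6·27 = -153.0000; (r_i+r_j)·cross = 9·-153.0000 = -1377.0000
edge 1: (6,3)→(13,9)  cross = 6·9 − 13·3 = 15.0000; (r_i+r_j)·cross = 19·15.0000 = 285.0000
edge 2: (13,9)→(14,18)  cross = 13·18 − 14·9 = 108.0000; (r_i+r_j)·cross = 27·108.0000 = 2916.0000
edge 3: (14,18)→(6.5,35.5)  cross = 14·35.5 − 6.5·18 = 380.0000; (r_i+r_j)·cross = 20.5·380.0000 = 7790.0000
edge 4: (6.5,35.5)→(3,27)  cross = 6.5·27 − 3·35.5 = 69.0000; (r_i+r_j)·cross = 9.5·69.0000 = 655.5000
Σcross = 419.0000 → A = |Σcross|/2 = 209.5000 mm²
Σ(r_i+r_j)·cross = 10269.5000 → first moment M = |Σ|/6 = 1711.5833
R_c = M/A = 1711.5833/209.5000 = 8.1698 mm
θ = 200° = 3.490659 rad
V = θ·R_c·A = 3.490659·8.1698·209.5000 = 5974.553 mm³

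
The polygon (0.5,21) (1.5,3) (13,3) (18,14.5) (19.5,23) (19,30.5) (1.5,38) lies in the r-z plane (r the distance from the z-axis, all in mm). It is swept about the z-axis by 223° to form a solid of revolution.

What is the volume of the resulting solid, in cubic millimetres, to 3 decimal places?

Profile (r,z), 7 vertices: (0.5,21) (1.5,3) (13,3) (18,14.5) (19.5,23) (19,30.5) (1.5,38)
edge 0: (0.5,21)→(1.5,3)  cross = 0.5·3 − 1.5·21 = -30.0000; (r_i+r_j)·cross = 2·-30.0000 = -60.0000
edge 1: (1.5,3)→(13,3)  cross = 1.5·3 − 13·3 = -34.5000; (r_i+r_j)·cross = 14.5·-34.5000 = -500.2500
edge 2: (13,3)→(18,14.5)  cross = 13·14.5 − 18·3 = 134.5000; (r_i+r_j)·cross = 31·134.5000 = 4169.5000
edge 3: (18,14.5)→(19.5,23)  cross = 18·23 − 19.5·14.5 = 131.2500; (r_i+r_j)·cross = 37.5·131.2500 = 4921.8750
edge 4: (19.5,23)→(19,30.5)  cross = 19.5·30.5 − 19·23 = 157.7500; (r_i+r_j)·cross = 38.5·157.7500 = 6073.3750
edge 5: (19,30.5)→(1.5,38)  cross = 19·38 − 1.5·30.5 = 676.2500; (r_i+r_j)·cross = 20.5·676.2500 = 13863.1250
edge 6: (1.5,38)→(0.5,21)  cross = 1.5·21 − 0.5·38 = 12.5000; (r_i+r_j)·cross = 2·12.5000 = 25.0000
Σcross = 1047.7500 → A = |Σcross|/2 = 523.8750 mm²
Σ(r_i+r_j)·cross = 28492.6250 → first moment M = |Σ|/6 = 4748.7708
R_c = M/A = 4748.7708/523.8750 = 9.0647 mm
θ = 223° = 3.892084 rad
V = θ·R_c·A = 3.892084·9.0647·523.8750 = 18482.616 mm³

Volume = 18482.616 mm³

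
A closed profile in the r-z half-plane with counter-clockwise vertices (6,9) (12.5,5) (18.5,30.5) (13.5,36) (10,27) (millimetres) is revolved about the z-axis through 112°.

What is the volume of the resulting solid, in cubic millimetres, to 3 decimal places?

Profile (r,z), 5 vertices: (6,9) (12.5,5) (18.5,30.5) (13.5,36) (10,27)
edge 0: (6,9)→(12.5,5)  cross = 6·5 − 12.5·9 = -82.5000; (r_i+r_j)·cross = 18.5·-82.5000 = -1526.2500
edge 1: (12.5,5)→(18.5,30.5)  cross = 12.5·30.5 − 18.5·5 = 288.7500; (r_i+r_j)·cross = 31·288.7500 = 8951.2500
edge 2: (18.5,30.5)→(13.5,36)  cross = 18.5·36 − 13.5·30.5 = 254.2500; (r_i+r_j)·cross = 32·254.2500 = 8136.0000
edge 3: (13.5,36)→(10,27)  cross = 13.5·27 − 10·36 = 4.5000; (r_i+r_j)·cross = 23.5·4.5000 = 105.7500
edge 4: (10,27)→(6,9)  cross = 10·9 − 6·27 = -72.0000; (r_i+r_j)·cross = 16·-72.0000 = -1152.0000
Σcross = 393.0000 → A = |Σcross|/2 = 196.5000 mm²
Σ(r_i+r_j)·cross = 14514.7500 → first moment M = |Σ|/6 = 2419.1250
R_c = M/A = 2419.1250/196.5000 = 12.3111 mm
θ = 112° = 1.954769 rad
V = θ·R_c·A = 1.954769·12.3111·196.5000 = 4728.830 mm³

Volume = 4728.830 mm³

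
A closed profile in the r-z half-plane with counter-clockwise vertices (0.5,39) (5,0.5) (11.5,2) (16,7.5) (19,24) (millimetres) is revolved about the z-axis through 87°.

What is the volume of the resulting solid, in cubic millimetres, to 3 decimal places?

Volume = 5860.880 mm³

Profile (r,z), 5 vertices: (0.5,39) (5,0.5) (11.5,2) (16,7.5) (19,24)
edge 0: (0.5,39)→(5,0.5)  cross = 0.5·0.5 − 5·39 = -194.7500; (r_i+r_j)·cross = 5.5·-194.7500 = -1071.1250
edge 1: (5,0.5)→(11.5,2)  cross = 5·2 − 11.5·0.5 = 4.2500; (r_i+r_j)·cross = 16.5·4.2500 = 70.1250
edge 2: (11.5,2)→(16,7.5)  cross = 11.5·7.5 − 16·2 = 54.2500; (r_i+r_j)·cross = 27.5·54.2500 = 1491.8750
edge 3: (16,7.5)→(19,24)  cross = 16·24 − 19·7.5 = 241.5000; (r_i+r_j)·cross = 35·241.5000 = 8452.5000
edge 4: (19,24)→(0.5,39)  cross = 19·39 − 0.5·24 = 729.0000; (r_i+r_j)·cross = 19.5·729.0000 = 14215.5000
Σcross = 834.2500 → A = |Σcross|/2 = 417.1250 mm²
Σ(r_i+r_j)·cross = 23158.8750 → first moment M = |Σ|/6 = 3859.8125
R_c = M/A = 3859.8125/417.1250 = 9.2534 mm
θ = 87° = 1.518436 rad
V = θ·R_c·A = 1.518436·9.2534·417.1250 = 5860.880 mm³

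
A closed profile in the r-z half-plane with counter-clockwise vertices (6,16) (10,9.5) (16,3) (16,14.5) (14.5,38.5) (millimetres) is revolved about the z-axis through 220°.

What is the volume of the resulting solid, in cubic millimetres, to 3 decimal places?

Profile (r,z), 5 vertices: (6,16) (10,9.5) (16,3) (16,14.5) (14.5,38.5)
edge 0: (6,16)→(10,9.5)  cross = 6·9.5 − 10·16 = -103.0000; (r_i+r_j)·cross = 16·-103.0000 = -1648.0000
edge 1: (10,9.5)→(16,3)  cross = 10·3 − 16·9.5 = -122.0000; (r_i+r_j)·cross = 26·-122.0000 = -3172.0000
edge 2: (16,3)→(16,14.5)  cross = 16·14.5 − 16·3 = 184.0000; (r_i+r_j)·cross = 32·184.0000 = 5888.0000
edge 3: (16,14.5)→(14.5,38.5)  cross = 16·38.5 − 14.5·14.5 = 405.7500; (r_i+r_j)·cross = 30.5·405.7500 = 12375.3750
edge 4: (14.5,38.5)→(6,16)  cross = 14.5·16 − 6·38.5 = 1.0000; (r_i+r_j)·cross = 20.5·1.0000 = 20.5000
Σcross = 365.7500 → A = |Σcross|/2 = 182.8750 mm²
Σ(r_i+r_j)·cross = 13463.8750 → first moment M = |Σ|/6 = 2243.9792
R_c = M/A = 2243.9792/182.8750 = 12.2706 mm
θ = 220° = 3.839724 rad
V = θ·R_c·A = 3.839724·12.2706·182.8750 = 8616.261 mm³

Volume = 8616.261 mm³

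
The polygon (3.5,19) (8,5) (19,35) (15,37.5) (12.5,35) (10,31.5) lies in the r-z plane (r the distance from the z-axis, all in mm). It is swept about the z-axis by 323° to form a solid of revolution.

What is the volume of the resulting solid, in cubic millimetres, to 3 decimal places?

Volume = 12619.468 mm³

Profile (r,z), 6 vertices: (3.5,19) (8,5) (19,35) (15,37.5) (12.5,35) (10,31.5)
edge 0: (3.5,19)→(8,5)  cross = 3.5·5 − 8·19 = -134.5000; (r_i+r_j)·cross = 11.5·-134.5000 = -1546.7500
edge 1: (8,5)→(19,35)  cross = 8·35 − 19·5 = 185.0000; (r_i+r_j)·cross = 27·185.0000 = 4995.0000
edge 2: (19,35)→(15,37.5)  cross = 19·37.5 − 15·35 = 187.5000; (r_i+r_j)·cross = 34·187.5000 = 6375.0000
edge 3: (15,37.5)→(12.5,35)  cross = 15·35 − 12.5·37.5 = 56.2500; (r_i+r_j)·cross = 27.5·56.2500 = 1546.8750
edge 4: (12.5,35)→(10,31.5)  cross = 12.5·31.5 − 10·35 = 43.7500; (r_i+r_j)·cross = 22.5·43.7500 = 984.3750
edge 5: (10,31.5)→(3.5,19)  cross = 10·19 − 3.5·31.5 = 79.7500; (r_i+r_j)·cross = 13.5·79.7500 = 1076.6250
Σcross = 417.7500 → A = |Σcross|/2 = 208.8750 mm²
Σ(r_i+r_j)·cross = 13431.1250 → first moment M = |Σ|/6 = 2238.5208
R_c = M/A = 2238.5208/208.8750 = 10.7170 mm
θ = 323° = 5.637413 rad
V = θ·R_c·A = 5.637413·10.7170·208.8750 = 12619.468 mm³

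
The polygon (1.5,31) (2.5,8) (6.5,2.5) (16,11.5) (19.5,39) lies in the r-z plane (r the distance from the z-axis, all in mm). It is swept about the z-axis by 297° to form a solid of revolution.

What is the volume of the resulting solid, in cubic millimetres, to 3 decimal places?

Profile (r,z), 5 vertices: (1.5,31) (2.5,8) (6.5,2.5) (16,11.5) (19.5,39)
edge 0: (1.5,31)→(2.5,8)  cross = 1.5·8 − 2.5·31 = -65.5000; (r_i+r_j)·cross = 4·-65.5000 = -262.0000
edge 1: (2.5,8)→(6.5,2.5)  cross = 2.5·2.5 − 6.5·8 = -45.7500; (r_i+r_j)·cross = 9·-45.7500 = -411.7500
edge 2: (6.5,2.5)→(16,11.5)  cross = 6.5·11.5 − 16·2.5 = 34.7500; (r_i+r_j)·cross = 22.5·34.7500 = 781.8750
edge 3: (16,11.5)→(19.5,39)  cross = 16·39 − 19.5·11.5 = 399.7500; (r_i+r_j)·cross = 35.5·399.7500 = 14191.1250
edge 4: (19.5,39)→(1.5,31)  cross = 19.5·31 − 1.5·39 = 546.0000; (r_i+r_j)·cross = 21·546.0000 = 11466.0000
Σcross = 869.2500 → A = |Σcross|/2 = 434.6250 mm²
Σ(r_i+r_j)·cross = 25765.2500 → first moment M = |Σ|/6 = 4294.2083
R_c = M/A = 4294.2083/434.6250 = 9.8803 mm
θ = 297° = 5.183628 rad
V = θ·R_c·A = 5.183628·9.8803·434.6250 = 22259.578 mm³

Volume = 22259.578 mm³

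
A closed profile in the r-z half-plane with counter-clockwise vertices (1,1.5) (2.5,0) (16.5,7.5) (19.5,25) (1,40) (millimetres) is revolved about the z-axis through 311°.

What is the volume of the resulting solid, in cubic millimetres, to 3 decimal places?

Profile (r,z), 5 vertices: (1,1.5) (2.5,0) (16.5,7.5) (19.5,25) (1,40)
edge 0: (1,1.5)→(2.5,0)  cross = 1·0 − 2.5·1.5 = -3.7500; (r_i+r_j)·cross = 3.5·-3.7500 = -13.1250
edge 1: (2.5,0)→(16.5,7.5)  cross = 2.5·7.5 − 16.5·0 = 18.7500; (r_i+r_j)·cross = 19·18.7500 = 356.2500
edge 2: (16.5,7.5)→(19.5,25)  cross = 16.5·25 − 19.5·7.5 = 266.2500; (r_i+r_j)·cross = 36·266.2500 = 9585.0000
edge 3: (19.5,25)→(1,40)  cross = 19.5·40 − 1·25 = 755.0000; (r_i+r_j)·cross = 20.5·755.0000 = 15477.5000
edge 4: (1,40)→(1,1.5)  cross = 1·1.5 − 1·40 = -38.5000; (r_i+r_j)·cross = 2·-38.5000 = -77.0000
Σcross = 997.7500 → A = |Σcross|/2 = 498.8750 mm²
Σ(r_i+r_j)·cross = 25328.6250 → first moment M = |Σ|/6 = 4221.4375
R_c = M/A = 4221.4375/498.8750 = 8.4619 mm
θ = 311° = 5.427974 rad
V = θ·R_c·A = 5.427974·8.4619·498.8750 = 22913.853 mm³

Volume = 22913.853 mm³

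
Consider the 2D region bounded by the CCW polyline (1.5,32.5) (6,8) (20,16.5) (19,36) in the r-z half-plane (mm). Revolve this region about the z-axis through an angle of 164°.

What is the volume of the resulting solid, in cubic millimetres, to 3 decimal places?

Volume = 11662.485 mm³

Profile (r,z), 4 vertices: (1.5,32.5) (6,8) (20,16.5) (19,36)
edge 0: (1.5,32.5)→(6,8)  cross = 1.5·8 − 6·32.5 = -183.0000; (r_i+r_j)·cross = 7.5·-183.0000 = -1372.5000
edge 1: (6,8)→(20,16.5)  cross = 6·16.5 − 20·8 = -61.0000; (r_i+r_j)·cross = 26·-61.0000 = -1586.0000
edge 2: (20,16.5)→(19,36)  cross = 20·36 − 19·16.5 = 406.5000; (r_i+r_j)·cross = 39·406.5000 = 15853.5000
edge 3: (19,36)→(1.5,32.5)  cross = 19·32.5 − 1.5·36 = 563.5000; (r_i+r_j)·cross = 20.5·563.5000 = 11551.7500
Σcross = 726.0000 → A = |Σcross|/2 = 363.0000 mm²
Σ(r_i+r_j)·cross = 24446.7500 → first moment M = |Σ|/6 = 4074.4583
R_c = M/A = 4074.4583/363.0000 = 11.2244 mm
θ = 164° = 2.862340 rad
V = θ·R_c·A = 2.862340·11.2244·363.0000 = 11662.485 mm³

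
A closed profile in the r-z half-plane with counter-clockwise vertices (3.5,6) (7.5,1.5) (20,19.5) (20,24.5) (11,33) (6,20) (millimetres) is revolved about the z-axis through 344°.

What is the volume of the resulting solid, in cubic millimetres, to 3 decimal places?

Volume = 18928.523 mm³

Profile (r,z), 6 vertices: (3.5,6) (7.5,1.5) (20,19.5) (20,24.5) (11,33) (6,20)
edge 0: (3.5,6)→(7.5,1.5)  cross = 3.5·1.5 − 7.5·6 = -39.7500; (r_i+r_j)·cross = 11·-39.7500 = -437.2500
edge 1: (7.5,1.5)→(20,19.5)  cross = 7.5·19.5 − 20·1.5 = 116.2500; (r_i+r_j)·cross = 27.5·116.2500 = 3196.8750
edge 2: (20,19.5)→(20,24.5)  cross = 20·24.5 − 20·19.5 = 100.0000; (r_i+r_j)·cross = 40·100.0000 = 4000.0000
edge 3: (20,24.5)→(11,33)  cross = 20·33 − 11·24.5 = 390.5000; (r_i+r_j)·cross = 31·390.5000 = 12105.5000
edge 4: (11,33)→(6,20)  cross = 11·20 − 6·33 = 22.0000; (r_i+r_j)·cross = 17·22.0000 = 374.0000
edge 5: (6,20)→(3.5,6)  cross = 6·6 − 3.5·20 = -34.0000; (r_i+r_j)·cross = 9.5·-34.0000 = -323.0000
Σcross = 555.0000 → A = |Σcross|/2 = 277.5000 mm²
Σ(r_i+r_j)·cross = 18916.1250 → first moment M = |Σ|/6 = 3152.6875
R_c = M/A = 3152.6875/277.5000 = 11.3610 mm
θ = 344° = 6.003933 rad
V = θ·R_c·A = 6.003933·11.3610·277.5000 = 18928.523 mm³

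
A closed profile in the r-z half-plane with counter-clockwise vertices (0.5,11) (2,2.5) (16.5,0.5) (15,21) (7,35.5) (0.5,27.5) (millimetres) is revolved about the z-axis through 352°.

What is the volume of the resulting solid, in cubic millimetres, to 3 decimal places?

Volume = 20135.898 mm³

Profile (r,z), 6 vertices: (0.5,11) (2,2.5) (16.5,0.5) (15,21) (7,35.5) (0.5,27.5)
edge 0: (0.5,11)→(2,2.5)  cross = 0.5·2.5 − 2·11 = -20.7500; (r_i+r_j)·cross = 2.5·-20.7500 = -51.8750
edge 1: (2,2.5)→(16.5,0.5)  cross = 2·0.5 − 16.5·2.5 = -40.2500; (r_i+r_j)·cross = 18.5·-40.2500 = -744.6250
edge 2: (16.5,0.5)→(15,21)  cross = 16.5·21 − 15·0.5 = 339.0000; (r_i+r_j)·cross = 31.5·339.0000 = 10678.5000
edge 3: (15,21)→(7,35.5)  cross = 15·35.5 − 7·21 = 385.5000; (r_i+r_j)·cross = 22·385.5000 = 8481.0000
edge 4: (7,35.5)→(0.5,27.5)  cross = 7·27.5 − 0.5·35.5 = 174.7500; (r_i+r_j)·cross = 7.5·174.7500 = 1310.6250
edge 5: (0.5,27.5)→(0.5,11)  cross = 0.5·11 − 0.5·27.5 = -8.2500; (r_i+r_j)·cross = 1·-8.2500 = -8.2500
Σcross = 830.0000 → A = |Σcross|/2 = 415.0000 mm²
Σ(r_i+r_j)·cross = 19665.3750 → first moment M = |Σ|/6 = 3277.5625
R_c = M/A = 3277.5625/415.0000 = 7.8977 mm
θ = 352° = 6.143559 rad
V = θ·R_c·A = 6.143559·7.8977·415.0000 = 20135.898 mm³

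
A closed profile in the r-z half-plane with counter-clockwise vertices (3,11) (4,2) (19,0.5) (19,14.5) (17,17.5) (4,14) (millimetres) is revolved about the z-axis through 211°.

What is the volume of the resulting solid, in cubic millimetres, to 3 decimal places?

Profile (r,z), 6 vertices: (3,11) (4,2) (19,0.5) (19,14.5) (17,17.5) (4,14)
edge 0: (3,11)→(4,2)  cross = 3·2 − 4·11 = -38.0000; (r_i+r_j)·cross = 7·-38.0000 = -266.0000
edge 1: (4,2)→(19,0.5)  cross = 4·0.5 − 19·2 = -36.0000; (r_i+r_j)·cross = 23·-36.0000 = -828.0000
edge 2: (19,0.5)→(19,14.5)  cross = 19·14.5 − 19·0.5 = 266.0000; (r_i+r_j)·cross = 38·266.0000 = 10108.0000
edge 3: (19,14.5)→(17,17.5)  cross = 19·17.5 − 17·14.5 = 86.0000; (r_i+r_j)·cross = 36·86.0000 = 3096.0000
edge 4: (17,17.5)→(4,14)  cross = 17·14 − 4·17.5 = 168.0000; (r_i+r_j)·cross = 21·168.0000 = 3528.0000
edge 5: (4,14)→(3,11)  cross = 4·11 − 3·14 = 2.0000; (r_i+r_j)·cross = 7·2.0000 = 14.0000
Σcross = 448.0000 → A = |Σcross|/2 = 224.0000 mm²
Σ(r_i+r_j)·cross = 15652.0000 → first moment M = |Σ|/6 = 2608.6667
R_c = M/A = 2608.6667/224.0000 = 11.6458 mm
θ = 211° = 3.682645 rad
V = θ·R_c·A = 3.682645·11.6458·224.0000 = 9606.793 mm³

Volume = 9606.793 mm³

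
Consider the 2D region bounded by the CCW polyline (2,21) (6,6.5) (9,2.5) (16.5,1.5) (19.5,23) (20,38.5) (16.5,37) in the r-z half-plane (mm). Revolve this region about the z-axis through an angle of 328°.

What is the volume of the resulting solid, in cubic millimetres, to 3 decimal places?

Profile (r,z), 7 vertices: (2,21) (6,6.5) (9,2.5) (16.5,1.5) (19.5,23) (20,38.5) (16.5,37)
edge 0: (2,21)→(6,6.5)  cross = 2·6.5 − 6·21 = -113.0000; (r_i+r_j)·cross = 8·-113.0000 = -904.0000
edge 1: (6,6.5)→(9,2.5)  cross = 6·2.5 − 9·6.5 = -43.5000; (r_i+r_j)·cross = 15·-43.5000 = -652.5000
edge 2: (9,2.5)→(16.5,1.5)  cross = 9·1.5 − 16.5·2.5 = -27.7500; (r_i+r_j)·cross = 25.5·-27.7500 = -707.6250
edge 3: (16.5,1.5)→(19.5,23)  cross = 16.5·23 − 19.5·1.5 = 350.2500; (r_i+r_j)·cross = 36·350.2500 = 12609.0000
edge 4: (19.5,23)→(20,38.5)  cross = 19.5·38.5 − 20·23 = 290.7500; (r_i+r_j)·cross = 39.5·290.7500 = 11484.6250
edge 5: (20,38.5)→(16.5,37)  cross = 20·37 − 16.5·38.5 = 104.7500; (r_i+r_j)·cross = 36.5·104.7500 = 3823.3750
edge 6: (16.5,37)→(2,21)  cross = 16.5·21 − 2·37 = 272.5000; (r_i+r_j)·cross = 18.5·272.5000 = 5041.2500
Σcross = 834.0000 → A = |Σcross|/2 = 417.0000 mm²
Σ(r_i+r_j)·cross = 30694.1250 → first moment M = |Σ|/6 = 5115.6875
R_c = M/A = 5115.6875/417.0000 = 12.2678 mm
θ = 328° = 5.724680 rad
V = θ·R_c·A = 5.724680·12.2678·417.0000 = 29285.674 mm³

Volume = 29285.674 mm³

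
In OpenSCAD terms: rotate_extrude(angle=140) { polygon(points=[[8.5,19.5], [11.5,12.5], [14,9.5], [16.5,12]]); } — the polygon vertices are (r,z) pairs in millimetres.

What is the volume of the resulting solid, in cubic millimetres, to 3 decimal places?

Volume = 733.140 mm³

Profile (r,z), 4 vertices: (8.5,19.5) (11.5,12.5) (14,9.5) (16.5,12)
edge 0: (8.5,19.5)→(11.5,12.5)  cross = 8.5·12.5 − 11.5·19.5 = -118.0000; (r_i+r_j)·cross = 20·-118.0000 = -2360.0000
edge 1: (11.5,12.5)→(14,9.5)  cross = 11.5·9.5 − 14·12.5 = -65.7500; (r_i+r_j)·cross = 25.5·-65.7500 = -1676.6250
edge 2: (14,9.5)→(16.5,12)  cross = 14·12 − 16.5·9.5 = 11.2500; (r_i+r_j)·cross = 30.5·11.2500 = 343.1250
edge 3: (16.5,12)→(8.5,19.5)  cross = 16.5·19.5 − 8.5·12 = 219.7500; (r_i+r_j)·cross = 25·219.7500 = 5493.7500
Σcross = 47.2500 → A = |Σcross|/2 = 23.6250 mm²
Σ(r_i+r_j)·cross = 1800.2500 → first moment M = |Σ|/6 = 300.0417
R_c = M/A = 300.0417/23.6250 = 12.7002 mm
θ = 140° = 2.443461 rad
V = θ·R_c·A = 2.443461·12.7002·23.6250 = 733.140 mm³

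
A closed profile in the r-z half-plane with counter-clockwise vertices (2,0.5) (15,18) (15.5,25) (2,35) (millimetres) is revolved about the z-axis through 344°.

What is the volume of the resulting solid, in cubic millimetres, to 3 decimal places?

Volume = 11762.955 mm³

Profile (r,z), 4 vertices: (2,0.5) (15,18) (15.5,25) (2,35)
edge 0: (2,0.5)→(15,18)  cross = 2·18 − 15·0.5 = 28.5000; (r_i+r_j)·cross = 17·28.5000 = 484.5000
edge 1: (15,18)→(15.5,25)  cross = 15·25 − 15.5·18 = 96.0000; (r_i+r_j)·cross = 30.5·96.0000 = 2928.0000
edge 2: (15.5,25)→(2,35)  cross = 15.5·35 − 2·25 = 492.5000; (r_i+r_j)·cross = 17.5·492.5000 = 8618.7500
edge 3: (2,35)→(2,0.5)  cross = 2·0.5 − 2·35 = -69.0000; (r_i+r_j)·cross = 4·-69.0000 = -276.0000
Σcross = 548.0000 → A = |Σcross|/2 = 274.0000 mm²
Σ(r_i+r_j)·cross = 11755.2500 → first moment M = |Σ|/6 = 1959.2083
R_c = M/A = 1959.2083/274.0000 = 7.1504 mm
θ = 344° = 6.003933 rad
V = θ·R_c·A = 6.003933·7.1504·274.0000 = 11762.955 mm³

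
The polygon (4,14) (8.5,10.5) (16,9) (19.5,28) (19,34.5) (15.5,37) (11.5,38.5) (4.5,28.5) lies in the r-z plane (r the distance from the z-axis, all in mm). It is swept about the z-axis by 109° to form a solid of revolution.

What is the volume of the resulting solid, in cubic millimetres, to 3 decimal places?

Profile (r,z), 8 vertices: (4,14) (8.5,10.5) (16,9) (19.5,28) (19,34.5) (15.5,37) (11.5,38.5) (4.5,28.5)
edge 0: (4,14)→(8.5,10.5)  cross = 4·10.5 − 8.5·14 = -77.0000; (r_i+r_j)·cross = 12.5·-77.0000 = -962.5000
edge 1: (8.5,10.5)→(16,9)  cross = 8.5·9 − 16·10.5 = -91.5000; (r_i+r_j)·cross = 24.5·-91.5000 = -2241.7500
edge 2: (16,9)→(19.5,28)  cross = 16·28 − 19.5·9 = 272.5000; (r_i+r_j)·cross = 35.5·272.5000 = 9673.7500
edge 3: (19.5,28)→(19,34.5)  cross = 19.5·34.5 − 19·28 = 140.7500; (r_i+r_j)·cross = 38.5·140.7500 = 5418.8750
edge 4: (19,34.5)→(15.5,37)  cross = 19·37 − 15.5·34.5 = 168.2500; (r_i+r_j)·cross = 34.5·168.2500 = 5804.6250
edge 5: (15.5,37)→(11.5,38.5)  cross = 15.5·38.5 − 11.5·37 = 171.2500; (r_i+r_j)·cross = 27·171.2500 = 4623.7500
edge 6: (11.5,38.5)→(4.5,28.5)  cross = 11.5·28.5 − 4.5·38.5 = 154.5000; (r_i+r_j)·cross = 16·154.5000 = 2472.0000
edge 7: (4.5,28.5)→(4,14)  cross = 4.5·14 − 4·28.5 = -51.0000; (r_i+r_j)·cross = 8.5·-51.0000 = -433.5000
Σcross = 687.7500 → A = |Σcross|/2 = 343.8750 mm²
Σ(r_i+r_j)·cross = 24355.2500 → first moment M = |Σ|/6 = 4059.2083
R_c = M/A = 4059.2083/343.8750 = 11.8043 mm
θ = 109° = 1.902409 rad
V = θ·R_c·A = 1.902409·11.8043·343.8750 = 7722.274 mm³

Volume = 7722.274 mm³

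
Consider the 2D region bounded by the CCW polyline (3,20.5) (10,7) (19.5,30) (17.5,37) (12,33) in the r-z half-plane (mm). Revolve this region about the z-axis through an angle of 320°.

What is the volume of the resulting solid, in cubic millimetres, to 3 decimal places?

Profile (r,z), 5 vertices: (3,20.5) (10,7) (19.5,30) (17.5,37) (12,33)
edge 0: (3,20.5)→(10,7)  cross = 3·7 − 10·20.5 = -184.0000; (r_i+r_j)·cross = 13·-184.0000 = -2392.0000
edge 1: (10,7)→(19.5,30)  cross = 10·30 − 19.5·7 = 163.5000; (r_i+r_j)·cross = 29.5·163.5000 = 4823.2500
edge 2: (19.5,30)→(17.5,37)  cross = 19.5·37 − 17.5·30 = 196.5000; (r_i+r_j)·cross = 37·196.5000 = 7270.5000
edge 3: (17.5,37)→(12,33)  cross = 17.5·33 − 12·37 = 133.5000; (r_i+r_j)·cross = 29.5·133.5000 = 3938.2500
edge 4: (12,33)→(3,20.5)  cross = 12·20.5 − 3·33 = 147.0000; (r_i+r_j)·cross = 15·147.0000 = 2205.0000
Σcross = 456.5000 → A = |Σcross|/2 = 228.2500 mm²
Σ(r_i+r_j)·cross = 15845.0000 → first moment M = |Σ|/6 = 2640.8333
R_c = M/A = 2640.8333/228.2500 = 11.5699 mm
θ = 320° = 5.585054 rad
V = θ·R_c·A = 5.585054·11.5699·228.2500 = 14749.196 mm³

Volume = 14749.196 mm³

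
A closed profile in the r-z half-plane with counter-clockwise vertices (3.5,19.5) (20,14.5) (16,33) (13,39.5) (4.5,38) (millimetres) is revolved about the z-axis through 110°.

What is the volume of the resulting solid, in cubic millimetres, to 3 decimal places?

Profile (r,z), 5 vertices: (3.5,19.5) (20,14.5) (16,33) (13,39.5) (4.5,38)
edge 0: (3.5,19.5)→(20,14.5)  cross = 3.5·14.5 − 20·19.5 = -339.2500; (r_i+r_j)·cross = 23.5·-339.2500 = -7972.3750
edge 1: (20,14.5)→(16,33)  cross = 20·33 − 16·14.5 = 428.0000; (r_i+r_j)·cross = 36·428.0000 = 15408.0000
edge 2: (16,33)→(13,39.5)  cross = 16·39.5 − 13·33 = 203.0000; (r_i+r_j)·cross = 29·203.0000 = 5887.0000
edge 3: (13,39.5)→(4.5,38)  cross = 13·38 − 4.5·39.5 = 316.2500; (r_i+r_j)·cross = 17.5·316.2500 = 5534.3750
edge 4: (4.5,38)→(3.5,19.5)  cross = 4.5·19.5 − 3.5·38 = -45.2500; (r_i+r_j)·cross = 8·-45.2500 = -362.0000
Σcross = 562.7500 → A = |Σcross|/2 = 281.3750 mm²
Σ(r_i+r_j)·cross = 18495.0000 → first moment M = |Σ|/6 = 3082.5000
R_c = M/A = 3082.5000/281.3750 = 10.9551 mm
θ = 110° = 1.919862 rad
V = θ·R_c·A = 1.919862·10.9551·281.3750 = 5917.975 mm³

Volume = 5917.975 mm³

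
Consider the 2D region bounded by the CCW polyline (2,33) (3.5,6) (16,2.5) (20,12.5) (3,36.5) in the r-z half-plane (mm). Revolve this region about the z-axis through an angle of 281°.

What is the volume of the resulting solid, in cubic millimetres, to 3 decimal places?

Volume = 15683.272 mm³

Profile (r,z), 5 vertices: (2,33) (3.5,6) (16,2.5) (20,12.5) (3,36.5)
edge 0: (2,33)→(3.5,6)  cross = 2·6 − 3.5·33 = -103.5000; (r_i+r_j)·cross = 5.5·-103.5000 = -569.2500
edge 1: (3.5,6)→(16,2.5)  cross = 3.5·2.5 − 16·6 = -87.2500; (r_i+r_j)·cross = 19.5·-87.2500 = -1701.3750
edge 2: (16,2.5)→(20,12.5)  cross = 16·12.5 − 20·2.5 = 150.0000; (r_i+r_j)·cross = 36·150.0000 = 5400.0000
edge 3: (20,12.5)→(3,36.5)  cross = 20·36.5 − 3·12.5 = 692.5000; (r_i+r_j)·cross = 23·692.5000 = 15927.5000
edge 4: (3,36.5)→(2,33)  cross = 3·33 − 2·36.5 = 26.0000; (r_i+r_j)·cross = 5·26.0000 = 130.0000
Σcross = 677.7500 → A = |Σcross|/2 = 338.8750 mm²
Σ(r_i+r_j)·cross = 19186.8750 → first moment M = |Σ|/6 = 3197.8125
R_c = M/A = 3197.8125/338.8750 = 9.4366 mm
θ = 281° = 4.904375 rad
V = θ·R_c·A = 4.904375·9.4366·338.8750 = 15683.272 mm³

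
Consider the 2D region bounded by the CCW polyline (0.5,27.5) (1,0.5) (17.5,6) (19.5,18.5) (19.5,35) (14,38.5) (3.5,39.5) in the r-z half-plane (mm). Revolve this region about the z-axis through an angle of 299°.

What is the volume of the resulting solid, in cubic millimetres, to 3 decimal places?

Volume = 31717.165 mm³

Profile (r,z), 7 vertices: (0.5,27.5) (1,0.5) (17.5,6) (19.5,18.5) (19.5,35) (14,38.5) (3.5,39.5)
edge 0: (0.5,27.5)→(1,0.5)  cross = 0.5·0.5 − 1·27.5 = -27.2500; (r_i+r_j)·cross = 1.5·-27.2500 = -40.8750
edge 1: (1,0.5)→(17.5,6)  cross = 1·6 − 17.5·0.5 = -2.7500; (r_i+r_j)·cross = 18.5·-2.7500 = -50.8750
edge 2: (17.5,6)→(19.5,18.5)  cross = 17.5·18.5 − 19.5·6 = 206.7500; (r_i+r_j)·cross = 37·206.7500 = 7649.7500
edge 3: (19.5,18.5)→(19.5,35)  cross = 19.5·35 − 19.5·18.5 = 321.7500; (r_i+r_j)·cross = 39·321.7500 = 12548.2500
edge 4: (19.5,35)→(14,38.5)  cross = 19.5·38.5 − 14·35 = 260.7500; (r_i+r_j)·cross = 33.5·260.7500 = 8735.1250
edge 5: (14,38.5)→(3.5,39.5)  cross = 14·39.5 − 3.5·38.5 = 418.2500; (r_i+r_j)·cross = 17.5·418.2500 = 7319.3750
edge 6: (3.5,39.5)→(0.5,27.5)  cross = 3.5·27.5 − 0.5·39.5 = 76.5000; (r_i+r_j)·cross = 4·76.5000 = 306.0000
Σcross = 1254.0000 → A = |Σcross|/2 = 627.0000 mm²
Σ(r_i+r_j)·cross = 36466.7500 → first moment M = |Σ|/6 = 6077.7917
R_c = M/A = 6077.7917/627.0000 = 9.6934 mm
θ = 299° = 5.218534 rad
V = θ·R_c·A = 5.218534·9.6934·627.0000 = 31717.165 mm³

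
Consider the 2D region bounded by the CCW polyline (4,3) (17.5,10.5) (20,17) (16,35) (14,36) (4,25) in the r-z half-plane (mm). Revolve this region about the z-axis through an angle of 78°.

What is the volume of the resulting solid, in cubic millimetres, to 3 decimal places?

Volume = 5456.205 mm³

Profile (r,z), 6 vertices: (4,3) (17.5,10.5) (20,17) (16,35) (14,36) (4,25)
edge 0: (4,3)→(17.5,10.5)  cross = 4·10.5 − 17.5·3 = -10.5000; (r_i+r_j)·cross = 21.5·-10.5000 = -225.7500
edge 1: (17.5,10.5)→(20,17)  cross = 17.5·17 − 20·10.5 = 87.5000; (r_i+r_j)·cross = 37.5·87.5000 = 3281.2500
edge 2: (20,17)→(16,35)  cross = 20·35 − 16·17 = 428.0000; (r_i+r_j)·cross = 36·428.0000 = 15408.0000
edge 3: (16,35)→(14,36)  cross = 16·36 − 14·35 = 86.0000; (r_i+r_j)·cross = 30·86.0000 = 2580.0000
edge 4: (14,36)→(4,25)  cross = 14·25 − 4·36 = 206.0000; (r_i+r_j)·cross = 18·206.0000 = 3708.0000
edge 5: (4,25)→(4,3)  cross = 4·3 − 4·25 = -88.0000; (r_i+r_j)·cross = 8·-88.0000 = -704.0000
Σcross = 709.0000 → A = |Σcross|/2 = 354.5000 mm²
Σ(r_i+r_j)·cross = 24047.5000 → first moment M = |Σ|/6 = 4007.9167
R_c = M/A = 4007.9167/354.5000 = 11.3058 mm
θ = 78° = 1.361357 rad
V = θ·R_c·A = 1.361357·11.3058·354.5000 = 5456.205 mm³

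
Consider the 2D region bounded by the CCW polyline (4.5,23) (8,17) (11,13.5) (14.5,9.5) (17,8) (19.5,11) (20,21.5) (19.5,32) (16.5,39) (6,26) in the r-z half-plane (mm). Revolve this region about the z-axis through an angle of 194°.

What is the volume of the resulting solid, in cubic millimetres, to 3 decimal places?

Profile (r,z), 10 vertices: (4.5,23) (8,17) (11,13.5) (14.5,9.5) (17,8) (19.5,11) (20,21.5) (19.5,32) (16.5,39) (6,26)
edge 0: (4.5,23)→(8,17)  cross = 4.5·17 − 8·23 = -107.5000; (r_i+r_j)·cross = 12.5·-107.5000 = -1343.7500
edge 1: (8,17)→(11,13.5)  cross = 8·13.5 − 11·17 = -79.0000; (r_i+r_j)·cross = 19·-79.0000 = -1501.0000
edge 2: (11,13.5)→(14.5,9.5)  cross = 11·9.5 − 14.5·13.5 = -91.2500; (r_i+r_j)·cross = 25.5·-91.2500 = -2326.8750
edge 3: (14.5,9.5)→(17,8)  cross = 14.5·8 − 17·9.5 = -45.5000; (r_i+r_j)·cross = 31.5·-45.5000 = -1433.2500
edge 4: (17,8)→(19.5,11)  cross = 17·11 − 19.5·8 = 31.0000; (r_i+r_j)·cross = 36.5·31.0000 = 1131.5000
edge 5: (19.5,11)→(20,21.5)  cross = 19.5·21.5 − 20·11 = 199.2500; (r_i+r_j)·cross = 39.5·199.2500 = 7870.3750
edge 6: (20,21.5)→(19.5,32)  cross = 20·32 − 19.5·21.5 = 220.7500; (r_i+r_j)·cross = 39.5·220.7500 = 8719.6250
edge 7: (19.5,32)→(16.5,39)  cross = 19.5·39 − 16.5·32 = 232.5000; (r_i+r_j)·cross = 36·232.5000 = 8370.0000
edge 8: (16.5,39)→(6,26)  cross = 16.5·26 − 6·39 = 195.0000; (r_i+r_j)·cross = 22.5·195.0000 = 4387.5000
edge 9: (6,26)→(4.5,23)  cross = 6·23 − 4.5·26 = 21.0000; (r_i+r_j)·cross = 10.5·21.0000 = 220.5000
Σcross = 576.2500 → A = |Σcross|/2 = 288.1250 mm²
Σ(r_i+r_j)·cross = 24094.6250 → first moment M = |Σ|/6 = 4015.7708
R_c = M/A = 4015.7708/288.1250 = 13.9376 mm
θ = 194° = 3.385939 rad
V = θ·R_c·A = 3.385939·13.9376·288.1250 = 13597.154 mm³

Volume = 13597.154 mm³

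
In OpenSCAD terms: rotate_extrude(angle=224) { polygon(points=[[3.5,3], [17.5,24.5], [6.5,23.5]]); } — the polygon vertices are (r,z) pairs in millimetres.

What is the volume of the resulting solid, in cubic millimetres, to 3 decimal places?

Volume = 3986.914 mm³

Profile (r,z), 3 vertices: (3.5,3) (17.5,24.5) (6.5,23.5)
edge 0: (3.5,3)→(17.5,24.5)  cross = 3.5·24.5 − 17.5·3 = 33.2500; (r_i+r_j)·cross = 21·33.2500 = 698.2500
edge 1: (17.5,24.5)→(6.5,23.5)  cross = 17.5·23.5 − 6.5·24.5 = 252.0000; (r_i+r_j)·cross = 24·252.0000 = 6048.0000
edge 2: (6.5,23.5)→(3.5,3)  cross = 6.5·3 − 3.5·23.5 = -62.7500; (r_i+r_j)·cross = 10·-62.7500 = -627.5000
Σcross = 222.5000 → A = |Σcross|/2 = 111.2500 mm²
Σ(r_i+r_j)·cross = 6118.7500 → first moment M = |Σ|/6 = 1019.7917
R_c = M/A = 1019.7917/111.2500 = 9.1667 mm
θ = 224° = 3.909538 rad
V = θ·R_c·A = 3.909538·9.1667·111.2500 = 3986.914 mm³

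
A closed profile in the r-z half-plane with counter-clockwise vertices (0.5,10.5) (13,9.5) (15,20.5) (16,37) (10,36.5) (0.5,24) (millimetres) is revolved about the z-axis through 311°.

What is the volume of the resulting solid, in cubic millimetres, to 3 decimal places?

Profile (r,z), 6 vertices: (0.5,10.5) (13,9.5) (15,20.5) (16,37) (10,36.5) (0.5,24)
edge 0: (0.5,10.5)→(13,9.5)  cross = 0.5·9.5 − 13·10.5 = -131.7500; (r_i+r_j)·cross = 13.5·-131.7500 = -1778.6250
edge 1: (13,9.5)→(15,20.5)  cross = 13·20.5 − 15·9.5 = 124.0000; (r_i+r_j)·cross = 28·124.0000 = 3472.0000
edge 2: (15,20.5)→(16,37)  cross = 15·37 − 16·20.5 = 227.0000; (r_i+r_j)·cross = 31·227.0000 = 7037.0000
edge 3: (16,37)→(10,36.5)  cross = 16·36.5 − 10·37 = 214.0000; (r_i+r_j)·cross = 26·214.0000 = 5564.0000
edge 4: (10,36.5)→(0.5,24)  cross = 10·24 − 0.5·36.5 = 221.7500; (r_i+r_j)·cross = 10.5·221.7500 = 2328.3750
edge 5: (0.5,24)→(0.5,10.5)  cross = 0.5·10.5 − 0.5·24 = -6.7500; (r_i+r_j)·cross = 1·-6.7500 = -6.7500
Σcross = 648.2500 → A = |Σcross|/2 = 324.1250 mm²
Σ(r_i+r_j)·cross = 16616.0000 → first moment M = |Σ|/6 = 2769.3333
R_c = M/A = 2769.3333/324.1250 = 8.5440 mm
θ = 311° = 5.427974 rad
V = θ·R_c·A = 5.427974·8.5440·324.1250 = 15031.869 mm³

Volume = 15031.869 mm³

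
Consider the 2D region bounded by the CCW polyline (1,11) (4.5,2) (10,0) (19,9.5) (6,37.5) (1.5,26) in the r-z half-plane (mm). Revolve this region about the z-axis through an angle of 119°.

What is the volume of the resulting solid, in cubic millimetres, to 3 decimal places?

Profile (r,z), 6 vertices: (1,11) (4.5,2) (10,0) (19,9.5) (6,37.5) (1.5,26)
edge 0: (1,11)→(4.5,2)  cross = 1·2 − 4.5·11 = -47.5000; (r_i+r_j)·cross = 5.5·-47.5000 = -261.2500
edge 1: (4.5,2)→(10,0)  cross = 4.5·0 − 10·2 = -20.0000; (r_i+r_j)·cross = 14.5·-20.0000 = -290.0000
edge 2: (10,0)→(19,9.5)  cross = 10·9.5 − 19·0 = 95.0000; (r_i+r_j)·cross = 29·95.0000 = 2755.0000
edge 3: (19,9.5)→(6,37.5)  cross = 19·37.5 − 6·9.5 = 655.5000; (r_i+r_j)·cross = 25·655.5000 = 16387.5000
edge 4: (6,37.5)→(1.5,26)  cross = 6·26 − 1.5·37.5 = 99.7500; (r_i+r_j)·cross = 7.5·99.7500 = 748.1250
edge 5: (1.5,26)→(1,11)  cross = 1.5·11 − 1·26 = -9.5000; (r_i+r_j)·cross = 2.5·-9.5000 = -23.7500
Σcross = 773.2500 → A = |Σcross|/2 = 386.6250 mm²
Σ(r_i+r_j)·cross = 19315.6250 → first moment M = |Σ|/6 = 3219.2708
R_c = M/A = 3219.2708/386.6250 = 8.3266 mm
θ = 119° = 2.076942 rad
V = θ·R_c·A = 2.076942·8.3266·386.6250 = 6686.238 mm³

Volume = 6686.238 mm³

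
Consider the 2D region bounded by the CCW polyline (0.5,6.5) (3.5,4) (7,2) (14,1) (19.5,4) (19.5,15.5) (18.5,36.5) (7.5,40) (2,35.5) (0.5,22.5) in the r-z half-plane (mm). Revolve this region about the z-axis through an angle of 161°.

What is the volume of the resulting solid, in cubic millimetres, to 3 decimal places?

Profile (r,z), 10 vertices: (0.5,6.5) (3.5,4) (7,2) (14,1) (19.5,4) (19.5,15.5) (18.5,36.5) (7.5,40) (2,35.5) (0.5,22.5)
edge 0: (0.5,6.5)→(3.5,4)  cross = 0.5·4 − 3.5·6.5 = -20.7500; (r_i+r_j)·cross = 4·-20.7500 = -83.0000
edge 1: (3.5,4)→(7,2)  cross = 3.5·2 − 7·4 = -21.0000; (r_i+r_j)·cross = 10.5·-21.0000 = -220.5000
edge 2: (7,2)→(14,1)  cross = 7·1 − 14·2 = -21.0000; (r_i+r_j)·cross = 21·-21.0000 = -441.0000
edge 3: (14,1)→(19.5,4)  cross = 14·4 − 19.5·1 = 36.5000; (r_i+r_j)·cross = 33.5·36.5000 = 1222.7500
edge 4: (19.5,4)→(19.5,15.5)  cross = 19.5·15.5 − 19.5·4 = 224.2500; (r_i+r_j)·cross = 39·224.2500 = 8745.7500
edge 5: (19.5,15.5)→(18.5,36.5)  cross = 19.5·36.5 − 18.5·15.5 = 425.0000; (r_i+r_j)·cross = 38·425.0000 = 16150.0000
edge 6: (18.5,36.5)→(7.5,40)  cross = 18.5·40 − 7.5·36.5 = 466.2500; (r_i+r_j)·cross = 26·466.2500 = 12122.5000
edge 7: (7.5,40)→(2,35.5)  cross = 7.5·35.5 − 2·40 = 186.2500; (r_i+r_j)·cross = 9.5·186.2500 = 1769.3750
edge 8: (2,35.5)→(0.5,22.5)  cross = 2·22.5 − 0.5·35.5 = 27.2500; (r_i+r_j)·cross = 2.5·27.2500 = 68.1250
edge 9: (0.5,22.5)→(0.5,6.5)  cross = 0.5·6.5 − 0.5·22.5 = -8.0000; (r_i+r_j)·cross = 1·-8.0000 = -8.0000
Σcross = 1294.7500 → A = |Σcross|/2 = 647.3750 mm²
Σ(r_i+r_j)·cross = 39326.0000 → first moment M = |Σ|/6 = 6554.3333
R_c = M/A = 6554.3333/647.3750 = 10.1245 mm
θ = 161° = 2.809980 rad
V = θ·R_c·A = 2.809980·10.1245·647.3750 = 18417.546 mm³

Volume = 18417.546 mm³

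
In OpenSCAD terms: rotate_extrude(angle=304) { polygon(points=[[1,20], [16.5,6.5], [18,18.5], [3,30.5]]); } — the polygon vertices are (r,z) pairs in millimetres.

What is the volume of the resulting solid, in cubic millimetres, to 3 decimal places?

Volume = 10005.746 mm³

Profile (r,z), 4 vertices: (1,20) (16.5,6.5) (18,18.5) (3,30.5)
edge 0: (1,20)→(16.5,6.5)  cross = 1·6.5 − 16.5·20 = -323.5000; (r_i+r_j)·cross = 17.5·-323.5000 = -5661.2500
edge 1: (16.5,6.5)→(18,18.5)  cross = 16.5·18.5 − 18·6.5 = 188.2500; (r_i+r_j)·cross = 34.5·188.2500 = 6494.6250
edge 2: (18,18.5)→(3,30.5)  cross = 18·30.5 − 3·18.5 = 493.5000; (r_i+r_j)·cross = 21·493.5000 = 10363.5000
edge 3: (3,30.5)→(1,20)  cross = 3·20 − 1·30.5 = 29.5000; (r_i+r_j)·cross = 4·29.5000 = 118.0000
Σcross = 387.7500 → A = |Σcross|/2 = 193.8750 mm²
Σ(r_i+r_j)·cross = 11314.8750 → first moment M = |Σ|/6 = 1885.8125
R_c = M/A = 1885.8125/193.8750 = 9.7270 mm
θ = 304° = 5.305801 rad
V = θ·R_c·A = 5.305801·9.7270·193.8750 = 10005.746 mm³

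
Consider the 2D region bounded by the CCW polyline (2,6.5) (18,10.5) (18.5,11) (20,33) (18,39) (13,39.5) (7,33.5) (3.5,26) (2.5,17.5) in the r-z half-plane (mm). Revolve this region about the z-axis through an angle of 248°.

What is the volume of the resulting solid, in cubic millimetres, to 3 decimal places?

Profile (r,z), 9 vertices: (2,6.5) (18,10.5) (18.5,11) (20,33) (18,39) (13,39.5) (7,33.5) (3.5,26) (2.5,17.5)
edge 0: (2,6.5)→(18,10.5)  cross = 2·10.5 − 18·6.5 = -96.0000; (r_i+r_j)·cross = 20·-96.0000 = -1920.0000
edge 1: (18,10.5)→(18.5,11)  cross = 18·11 − 18.5·10.5 = 3.7500; (r_i+r_j)·cross = 36.5·3.7500 = 136.8750
edge 2: (18.5,11)→(20,33)  cross = 18.5·33 − 20·11 = 390.5000; (r_i+r_j)·cross = 38.5·390.5000 = 15034.2500
edge 3: (20,33)→(18,39)  cross = 20·39 − 18·33 = 186.0000; (r_i+r_j)·cross = 38·186.0000 = 7068.0000
edge 4: (18,39)→(13,39.5)  cross = 18·39.5 − 13·39 = 204.0000; (r_i+r_j)·cross = 31·204.0000 = 6324.0000
edge 5: (13,39.5)→(7,33.5)  cross = 13·33.5 − 7·39.5 = 159.0000; (r_i+r_j)·cross = 20·159.0000 = 3180.0000
edge 6: (7,33.5)→(3.5,26)  cross = 7·26 − 3.5·33.5 = 64.7500; (r_i+r_j)·cross = 10.5·64.7500 = 679.8750
edge 7: (3.5,26)→(2.5,17.5)  cross = 3.5·17.5 − 2.5·26 = -3.7500; (r_i+r_j)·cross = 6·-3.7500 = -22.5000
edge 8: (2.5,17.5)→(2,6.5)  cross = 2.5·6.5 − 2·17.5 = -18.7500; (r_i+r_j)·cross = 4.5·-18.7500 = -84.3750
Σcross = 889.5000 → A = |Σcross|/2 = 444.7500 mm²
Σ(r_i+r_j)·cross = 30396.1250 → first moment M = |Σ|/6 = 5066.0208
R_c = M/A = 5066.0208/444.7500 = 11.3907 mm
θ = 248° = 4.328417 rad
V = θ·R_c·A = 4.328417·11.3907·444.7500 = 21927.848 mm³

Volume = 21927.848 mm³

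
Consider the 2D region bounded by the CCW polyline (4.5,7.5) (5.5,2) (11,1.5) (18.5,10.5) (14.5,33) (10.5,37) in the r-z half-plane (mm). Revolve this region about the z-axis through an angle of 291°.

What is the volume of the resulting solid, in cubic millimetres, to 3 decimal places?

Volume = 17433.564 mm³

Profile (r,z), 6 vertices: (4.5,7.5) (5.5,2) (11,1.5) (18.5,10.5) (14.5,33) (10.5,37)
edge 0: (4.5,7.5)→(5.5,2)  cross = 4.5·2 − 5.5·7.5 = -32.2500; (r_i+r_j)·cross = 10·-32.2500 = -322.5000
edge 1: (5.5,2)→(11,1.5)  cross = 5.5·1.5 − 11·2 = -13.7500; (r_i+r_j)·cross = 16.5·-13.7500 = -226.8750
edge 2: (11,1.5)→(18.5,10.5)  cross = 11·10.5 − 18.5·1.5 = 87.7500; (r_i+r_j)·cross = 29.5·87.7500 = 2588.6250
edge 3: (18.5,10.5)→(14.5,33)  cross = 18.5·33 − 14.5·10.5 = 458.2500; (r_i+r_j)·cross = 33·458.2500 = 15122.2500
edge 4: (14.5,33)→(10.5,37)  cross = 14.5·37 − 10.5·33 = 190.0000; (r_i+r_j)·cross = 25·190.0000 = 4750.0000
edge 5: (10.5,37)→(4.5,7.5)  cross = 10.5·7.5 − 4.5·37 = -87.7500; (r_i+r_j)·cross = 15·-87.7500 = -1316.2500
Σcross = 602.2500 → A = |Σcross|/2 = 301.1250 mm²
Σ(r_i+r_j)·cross = 20595.2500 → first moment M = |Σ|/6 = 3432.5417
R_c = M/A = 3432.5417/301.1250 = 11.3991 mm
θ = 291° = 5.078908 rad
V = θ·R_c·A = 5.078908·11.3991·301.1250 = 17433.564 mm³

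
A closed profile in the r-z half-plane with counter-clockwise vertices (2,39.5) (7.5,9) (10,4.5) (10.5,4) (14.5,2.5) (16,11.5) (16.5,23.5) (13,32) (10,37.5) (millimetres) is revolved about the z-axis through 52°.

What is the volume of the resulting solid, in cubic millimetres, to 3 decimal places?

Volume = 2965.508 mm³

Profile (r,z), 9 vertices: (2,39.5) (7.5,9) (10,4.5) (10.5,4) (14.5,2.5) (16,11.5) (16.5,23.5) (13,32) (10,37.5)
edge 0: (2,39.5)→(7.5,9)  cross = 2·9 − 7.5·39.5 = -278.2500; (r_i+r_j)·cross = 9.5·-278.2500 = -2643.3750
edge 1: (7.5,9)→(10,4.5)  cross = 7.5·4.5 − 10·9 = -56.2500; (r_i+r_j)·cross = 17.5·-56.2500 = -984.3750
edge 2: (10,4.5)→(10.5,4)  cross = 10·4 − 10.5·4.5 = -7.2500; (r_i+r_j)·cross = 20.5·-7.2500 = -148.6250
edge 3: (10.5,4)→(14.5,2.5)  cross = 10.5·2.5 − 14.5·4 = -31.7500; (r_i+r_j)·cross = 25·-31.7500 = -793.7500
edge 4: (14.5,2.5)→(16,11.5)  cross = 14.5·11.5 − 16·2.5 = 126.7500; (r_i+r_j)·cross = 30.5·126.7500 = 3865.8750
edge 5: (16,11.5)→(16.5,23.5)  cross = 16·23.5 − 16.5·11.5 = 186.2500; (r_i+r_j)·cross = 32.5·186.2500 = 6053.1250
edge 6: (16.5,23.5)→(13,32)  cross = 16.5·32 − 13·23.5 = 222.5000; (r_i+r_j)·cross = 29.5·222.5000 = 6563.7500
edge 7: (13,32)→(10,37.5)  cross = 13·37.5 − 10·32 = 167.5000; (r_i+r_j)·cross = 23·167.5000 = 3852.5000
edge 8: (10,37.5)→(2,39.5)  cross = 10·39.5 − 2·37.5 = 320.0000; (r_i+r_j)·cross = 12·320.0000 = 3840.0000
Σcross = 649.5000 → A = |Σcross|/2 = 324.7500 mm²
Σ(r_i+r_j)·cross = 19605.1250 → first moment M = |Σ|/6 = 3267.5208
R_c = M/A = 3267.5208/324.7500 = 10.0616 mm
θ = 52° = 0.907571 rad
V = θ·R_c·A = 0.907571·10.0616·324.7500 = 2965.508 mm³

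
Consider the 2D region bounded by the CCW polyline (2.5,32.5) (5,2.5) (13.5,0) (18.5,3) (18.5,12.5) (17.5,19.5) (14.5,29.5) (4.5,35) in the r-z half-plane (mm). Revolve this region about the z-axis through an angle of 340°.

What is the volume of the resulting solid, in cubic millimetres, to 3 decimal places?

Profile (r,z), 8 vertices: (2.5,32.5) (5,2.5) (13.5,0) (18.5,3) (18.5,12.5) (17.5,19.5) (14.5,29.5) (4.5,35)
edge 0: (2.5,32.5)→(5,2.5)  cross = 2.5·2.5 − 5·32.5 = -156.2500; (r_i+r_j)·cross = 7.5·-156.2500 = -1171.8750
edge 1: (5,2.5)→(13.5,0)  cross = 5·0 − 13.5·2.5 = -33.7500; (r_i+r_j)·cross = 18.5·-33.7500 = -624.3750
edge 2: (13.5,0)→(18.5,3)  cross = 13.5·3 − 18.5·0 = 40.5000; (r_i+r_j)·cross = 32·40.5000 = 1296.0000
edge 3: (18.5,3)→(18.5,12.5)  cross = 18.5·12.5 − 18.5·3 = 175.7500; (r_i+r_j)·cross = 37·175.7500 = 6502.7500
edge 4: (18.5,12.5)→(17.5,19.5)  cross = 18.5·19.5 − 17.5·12.5 = 142.0000; (r_i+r_j)·cross = 36·142.0000 = 5112.0000
edge 5: (17.5,19.5)→(14.5,29.5)  cross = 17.5·29.5 − 14.5·19.5 = 233.5000; (r_i+r_j)·cross = 32·233.5000 = 7472.0000
edge 6: (14.5,29.5)→(4.5,35)  cross = 14.5·35 − 4.5·29.5 = 374.7500; (r_i+r_j)·cross = 19·374.7500 = 7120.2500
edge 7: (4.5,35)→(2.5,32.5)  cross = 4.5·32.5 − 2.5·35 = 58.7500; (r_i+r_j)·cross = 7·58.7500 = 411.2500
Σcross = 835.2500 → A = |Σcross|/2 = 417.6250 mm²
Σ(r_i+r_j)·cross = 26118.0000 → first moment M = |Σ|/6 = 4353.0000
R_c = M/A = 4353.0000/417.6250 = 10.4232 mm
θ = 340° = 5.934119 rad
V = θ·R_c·A = 5.934119·10.4232·417.6250 = 25831.222 mm³

Volume = 25831.222 mm³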